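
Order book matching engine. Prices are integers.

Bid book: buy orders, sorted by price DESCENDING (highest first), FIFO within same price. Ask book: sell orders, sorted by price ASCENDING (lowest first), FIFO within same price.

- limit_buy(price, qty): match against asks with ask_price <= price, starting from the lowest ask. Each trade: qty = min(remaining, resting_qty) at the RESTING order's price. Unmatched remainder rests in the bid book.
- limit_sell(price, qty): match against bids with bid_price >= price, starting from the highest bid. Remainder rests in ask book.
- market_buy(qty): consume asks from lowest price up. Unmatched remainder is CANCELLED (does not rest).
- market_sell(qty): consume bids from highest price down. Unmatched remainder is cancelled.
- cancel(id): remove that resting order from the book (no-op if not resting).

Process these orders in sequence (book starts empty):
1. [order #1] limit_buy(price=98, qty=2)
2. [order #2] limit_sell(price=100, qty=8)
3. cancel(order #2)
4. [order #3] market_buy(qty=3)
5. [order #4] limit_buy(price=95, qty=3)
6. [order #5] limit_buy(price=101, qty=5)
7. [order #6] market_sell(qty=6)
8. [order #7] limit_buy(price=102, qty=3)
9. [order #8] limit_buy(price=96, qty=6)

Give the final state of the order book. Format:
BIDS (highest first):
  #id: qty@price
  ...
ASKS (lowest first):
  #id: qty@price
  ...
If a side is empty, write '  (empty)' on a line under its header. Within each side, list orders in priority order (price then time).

Answer: BIDS (highest first):
  #7: 3@102
  #1: 1@98
  #8: 6@96
  #4: 3@95
ASKS (lowest first):
  (empty)

Derivation:
After op 1 [order #1] limit_buy(price=98, qty=2): fills=none; bids=[#1:2@98] asks=[-]
After op 2 [order #2] limit_sell(price=100, qty=8): fills=none; bids=[#1:2@98] asks=[#2:8@100]
After op 3 cancel(order #2): fills=none; bids=[#1:2@98] asks=[-]
After op 4 [order #3] market_buy(qty=3): fills=none; bids=[#1:2@98] asks=[-]
After op 5 [order #4] limit_buy(price=95, qty=3): fills=none; bids=[#1:2@98 #4:3@95] asks=[-]
After op 6 [order #5] limit_buy(price=101, qty=5): fills=none; bids=[#5:5@101 #1:2@98 #4:3@95] asks=[-]
After op 7 [order #6] market_sell(qty=6): fills=#5x#6:5@101 #1x#6:1@98; bids=[#1:1@98 #4:3@95] asks=[-]
After op 8 [order #7] limit_buy(price=102, qty=3): fills=none; bids=[#7:3@102 #1:1@98 #4:3@95] asks=[-]
After op 9 [order #8] limit_buy(price=96, qty=6): fills=none; bids=[#7:3@102 #1:1@98 #8:6@96 #4:3@95] asks=[-]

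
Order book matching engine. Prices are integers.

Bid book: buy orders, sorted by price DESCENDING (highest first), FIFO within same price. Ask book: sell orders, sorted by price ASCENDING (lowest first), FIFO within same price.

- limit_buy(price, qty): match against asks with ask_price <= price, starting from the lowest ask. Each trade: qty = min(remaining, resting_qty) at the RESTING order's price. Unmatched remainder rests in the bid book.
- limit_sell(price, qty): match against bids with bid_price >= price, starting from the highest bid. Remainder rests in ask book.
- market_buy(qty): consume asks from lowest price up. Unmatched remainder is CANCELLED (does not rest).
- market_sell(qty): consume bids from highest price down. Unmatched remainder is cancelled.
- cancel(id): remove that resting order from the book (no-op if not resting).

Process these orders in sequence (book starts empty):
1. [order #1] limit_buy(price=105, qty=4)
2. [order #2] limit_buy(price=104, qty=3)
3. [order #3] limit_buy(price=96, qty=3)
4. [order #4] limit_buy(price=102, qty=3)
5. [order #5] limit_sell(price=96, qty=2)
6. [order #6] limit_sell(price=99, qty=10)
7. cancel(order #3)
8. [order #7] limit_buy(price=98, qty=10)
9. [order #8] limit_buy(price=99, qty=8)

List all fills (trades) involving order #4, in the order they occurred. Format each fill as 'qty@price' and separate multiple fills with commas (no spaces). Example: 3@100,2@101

After op 1 [order #1] limit_buy(price=105, qty=4): fills=none; bids=[#1:4@105] asks=[-]
After op 2 [order #2] limit_buy(price=104, qty=3): fills=none; bids=[#1:4@105 #2:3@104] asks=[-]
After op 3 [order #3] limit_buy(price=96, qty=3): fills=none; bids=[#1:4@105 #2:3@104 #3:3@96] asks=[-]
After op 4 [order #4] limit_buy(price=102, qty=3): fills=none; bids=[#1:4@105 #2:3@104 #4:3@102 #3:3@96] asks=[-]
After op 5 [order #5] limit_sell(price=96, qty=2): fills=#1x#5:2@105; bids=[#1:2@105 #2:3@104 #4:3@102 #3:3@96] asks=[-]
After op 6 [order #6] limit_sell(price=99, qty=10): fills=#1x#6:2@105 #2x#6:3@104 #4x#6:3@102; bids=[#3:3@96] asks=[#6:2@99]
After op 7 cancel(order #3): fills=none; bids=[-] asks=[#6:2@99]
After op 8 [order #7] limit_buy(price=98, qty=10): fills=none; bids=[#7:10@98] asks=[#6:2@99]
After op 9 [order #8] limit_buy(price=99, qty=8): fills=#8x#6:2@99; bids=[#8:6@99 #7:10@98] asks=[-]

Answer: 3@102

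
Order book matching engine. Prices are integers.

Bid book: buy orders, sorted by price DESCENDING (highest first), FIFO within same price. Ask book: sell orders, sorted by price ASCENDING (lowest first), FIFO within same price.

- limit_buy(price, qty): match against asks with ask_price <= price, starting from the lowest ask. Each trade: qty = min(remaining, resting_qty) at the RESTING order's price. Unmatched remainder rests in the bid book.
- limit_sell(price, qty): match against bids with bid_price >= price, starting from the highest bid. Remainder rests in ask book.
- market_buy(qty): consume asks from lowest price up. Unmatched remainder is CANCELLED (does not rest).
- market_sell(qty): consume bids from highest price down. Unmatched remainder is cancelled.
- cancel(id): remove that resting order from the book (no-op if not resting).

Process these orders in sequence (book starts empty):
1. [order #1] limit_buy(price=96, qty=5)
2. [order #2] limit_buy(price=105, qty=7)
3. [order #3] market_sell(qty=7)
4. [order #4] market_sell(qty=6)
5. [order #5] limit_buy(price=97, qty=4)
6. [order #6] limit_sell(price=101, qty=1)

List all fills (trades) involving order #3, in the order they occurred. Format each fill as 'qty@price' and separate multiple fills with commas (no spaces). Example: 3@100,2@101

Answer: 7@105

Derivation:
After op 1 [order #1] limit_buy(price=96, qty=5): fills=none; bids=[#1:5@96] asks=[-]
After op 2 [order #2] limit_buy(price=105, qty=7): fills=none; bids=[#2:7@105 #1:5@96] asks=[-]
After op 3 [order #3] market_sell(qty=7): fills=#2x#3:7@105; bids=[#1:5@96] asks=[-]
After op 4 [order #4] market_sell(qty=6): fills=#1x#4:5@96; bids=[-] asks=[-]
After op 5 [order #5] limit_buy(price=97, qty=4): fills=none; bids=[#5:4@97] asks=[-]
After op 6 [order #6] limit_sell(price=101, qty=1): fills=none; bids=[#5:4@97] asks=[#6:1@101]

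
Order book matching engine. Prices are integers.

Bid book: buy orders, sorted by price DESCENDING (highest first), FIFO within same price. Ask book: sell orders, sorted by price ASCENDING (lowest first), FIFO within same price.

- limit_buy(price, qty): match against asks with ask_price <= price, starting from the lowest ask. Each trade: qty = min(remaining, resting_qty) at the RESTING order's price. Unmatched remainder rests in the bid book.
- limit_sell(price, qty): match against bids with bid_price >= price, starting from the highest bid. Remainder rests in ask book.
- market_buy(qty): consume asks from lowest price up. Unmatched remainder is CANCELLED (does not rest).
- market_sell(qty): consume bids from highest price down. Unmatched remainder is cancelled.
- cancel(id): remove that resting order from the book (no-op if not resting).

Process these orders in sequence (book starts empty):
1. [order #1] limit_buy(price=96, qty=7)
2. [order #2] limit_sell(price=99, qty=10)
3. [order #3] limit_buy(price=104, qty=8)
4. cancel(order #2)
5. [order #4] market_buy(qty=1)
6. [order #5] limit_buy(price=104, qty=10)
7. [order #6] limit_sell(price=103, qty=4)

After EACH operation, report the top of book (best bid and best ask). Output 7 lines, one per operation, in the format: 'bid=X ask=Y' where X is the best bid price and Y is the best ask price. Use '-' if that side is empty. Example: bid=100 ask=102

After op 1 [order #1] limit_buy(price=96, qty=7): fills=none; bids=[#1:7@96] asks=[-]
After op 2 [order #2] limit_sell(price=99, qty=10): fills=none; bids=[#1:7@96] asks=[#2:10@99]
After op 3 [order #3] limit_buy(price=104, qty=8): fills=#3x#2:8@99; bids=[#1:7@96] asks=[#2:2@99]
After op 4 cancel(order #2): fills=none; bids=[#1:7@96] asks=[-]
After op 5 [order #4] market_buy(qty=1): fills=none; bids=[#1:7@96] asks=[-]
After op 6 [order #5] limit_buy(price=104, qty=10): fills=none; bids=[#5:10@104 #1:7@96] asks=[-]
After op 7 [order #6] limit_sell(price=103, qty=4): fills=#5x#6:4@104; bids=[#5:6@104 #1:7@96] asks=[-]

Answer: bid=96 ask=-
bid=96 ask=99
bid=96 ask=99
bid=96 ask=-
bid=96 ask=-
bid=104 ask=-
bid=104 ask=-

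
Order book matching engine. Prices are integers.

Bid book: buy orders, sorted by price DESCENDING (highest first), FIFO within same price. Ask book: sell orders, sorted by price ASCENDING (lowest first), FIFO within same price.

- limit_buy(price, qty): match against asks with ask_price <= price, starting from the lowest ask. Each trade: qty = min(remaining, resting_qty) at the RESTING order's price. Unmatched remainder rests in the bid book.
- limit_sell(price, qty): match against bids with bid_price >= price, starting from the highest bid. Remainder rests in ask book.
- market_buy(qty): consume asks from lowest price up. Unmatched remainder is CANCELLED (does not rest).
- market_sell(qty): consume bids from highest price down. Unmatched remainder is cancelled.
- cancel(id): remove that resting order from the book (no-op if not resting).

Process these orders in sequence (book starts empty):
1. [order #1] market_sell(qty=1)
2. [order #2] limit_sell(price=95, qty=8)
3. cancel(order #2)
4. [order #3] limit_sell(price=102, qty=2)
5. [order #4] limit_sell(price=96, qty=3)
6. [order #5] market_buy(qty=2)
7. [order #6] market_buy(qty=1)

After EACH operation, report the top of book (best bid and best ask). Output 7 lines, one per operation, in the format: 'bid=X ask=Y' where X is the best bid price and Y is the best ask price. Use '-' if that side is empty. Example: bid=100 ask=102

Answer: bid=- ask=-
bid=- ask=95
bid=- ask=-
bid=- ask=102
bid=- ask=96
bid=- ask=96
bid=- ask=102

Derivation:
After op 1 [order #1] market_sell(qty=1): fills=none; bids=[-] asks=[-]
After op 2 [order #2] limit_sell(price=95, qty=8): fills=none; bids=[-] asks=[#2:8@95]
After op 3 cancel(order #2): fills=none; bids=[-] asks=[-]
After op 4 [order #3] limit_sell(price=102, qty=2): fills=none; bids=[-] asks=[#3:2@102]
After op 5 [order #4] limit_sell(price=96, qty=3): fills=none; bids=[-] asks=[#4:3@96 #3:2@102]
After op 6 [order #5] market_buy(qty=2): fills=#5x#4:2@96; bids=[-] asks=[#4:1@96 #3:2@102]
After op 7 [order #6] market_buy(qty=1): fills=#6x#4:1@96; bids=[-] asks=[#3:2@102]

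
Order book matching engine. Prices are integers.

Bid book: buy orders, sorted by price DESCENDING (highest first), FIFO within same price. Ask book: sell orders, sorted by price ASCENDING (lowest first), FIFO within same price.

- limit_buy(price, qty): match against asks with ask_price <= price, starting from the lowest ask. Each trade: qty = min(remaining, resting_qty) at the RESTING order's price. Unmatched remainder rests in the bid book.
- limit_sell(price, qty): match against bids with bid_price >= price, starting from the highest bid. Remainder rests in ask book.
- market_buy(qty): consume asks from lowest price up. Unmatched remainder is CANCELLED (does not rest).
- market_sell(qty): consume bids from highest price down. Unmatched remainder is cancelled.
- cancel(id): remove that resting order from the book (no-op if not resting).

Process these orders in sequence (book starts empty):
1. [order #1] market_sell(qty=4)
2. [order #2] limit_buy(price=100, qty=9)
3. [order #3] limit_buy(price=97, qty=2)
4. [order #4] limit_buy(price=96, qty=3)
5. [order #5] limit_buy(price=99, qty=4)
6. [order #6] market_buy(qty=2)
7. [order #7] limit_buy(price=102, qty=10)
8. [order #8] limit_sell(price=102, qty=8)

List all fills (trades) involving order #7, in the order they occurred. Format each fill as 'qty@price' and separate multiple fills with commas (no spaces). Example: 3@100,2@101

After op 1 [order #1] market_sell(qty=4): fills=none; bids=[-] asks=[-]
After op 2 [order #2] limit_buy(price=100, qty=9): fills=none; bids=[#2:9@100] asks=[-]
After op 3 [order #3] limit_buy(price=97, qty=2): fills=none; bids=[#2:9@100 #3:2@97] asks=[-]
After op 4 [order #4] limit_buy(price=96, qty=3): fills=none; bids=[#2:9@100 #3:2@97 #4:3@96] asks=[-]
After op 5 [order #5] limit_buy(price=99, qty=4): fills=none; bids=[#2:9@100 #5:4@99 #3:2@97 #4:3@96] asks=[-]
After op 6 [order #6] market_buy(qty=2): fills=none; bids=[#2:9@100 #5:4@99 #3:2@97 #4:3@96] asks=[-]
After op 7 [order #7] limit_buy(price=102, qty=10): fills=none; bids=[#7:10@102 #2:9@100 #5:4@99 #3:2@97 #4:3@96] asks=[-]
After op 8 [order #8] limit_sell(price=102, qty=8): fills=#7x#8:8@102; bids=[#7:2@102 #2:9@100 #5:4@99 #3:2@97 #4:3@96] asks=[-]

Answer: 8@102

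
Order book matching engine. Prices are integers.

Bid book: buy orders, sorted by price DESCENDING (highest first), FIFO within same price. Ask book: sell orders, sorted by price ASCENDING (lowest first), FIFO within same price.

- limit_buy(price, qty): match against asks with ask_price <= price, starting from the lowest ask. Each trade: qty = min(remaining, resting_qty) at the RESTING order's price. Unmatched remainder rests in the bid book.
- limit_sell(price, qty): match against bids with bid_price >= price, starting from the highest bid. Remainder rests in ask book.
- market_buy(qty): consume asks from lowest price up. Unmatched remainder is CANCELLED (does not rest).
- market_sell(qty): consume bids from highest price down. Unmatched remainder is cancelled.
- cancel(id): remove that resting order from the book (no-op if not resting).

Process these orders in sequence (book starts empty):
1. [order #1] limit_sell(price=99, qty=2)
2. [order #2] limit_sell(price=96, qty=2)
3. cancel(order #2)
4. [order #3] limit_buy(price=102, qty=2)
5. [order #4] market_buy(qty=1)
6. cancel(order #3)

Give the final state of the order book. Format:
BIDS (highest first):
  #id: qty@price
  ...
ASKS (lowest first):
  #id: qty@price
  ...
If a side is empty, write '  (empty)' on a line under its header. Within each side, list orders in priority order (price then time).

Answer: BIDS (highest first):
  (empty)
ASKS (lowest first):
  (empty)

Derivation:
After op 1 [order #1] limit_sell(price=99, qty=2): fills=none; bids=[-] asks=[#1:2@99]
After op 2 [order #2] limit_sell(price=96, qty=2): fills=none; bids=[-] asks=[#2:2@96 #1:2@99]
After op 3 cancel(order #2): fills=none; bids=[-] asks=[#1:2@99]
After op 4 [order #3] limit_buy(price=102, qty=2): fills=#3x#1:2@99; bids=[-] asks=[-]
After op 5 [order #4] market_buy(qty=1): fills=none; bids=[-] asks=[-]
After op 6 cancel(order #3): fills=none; bids=[-] asks=[-]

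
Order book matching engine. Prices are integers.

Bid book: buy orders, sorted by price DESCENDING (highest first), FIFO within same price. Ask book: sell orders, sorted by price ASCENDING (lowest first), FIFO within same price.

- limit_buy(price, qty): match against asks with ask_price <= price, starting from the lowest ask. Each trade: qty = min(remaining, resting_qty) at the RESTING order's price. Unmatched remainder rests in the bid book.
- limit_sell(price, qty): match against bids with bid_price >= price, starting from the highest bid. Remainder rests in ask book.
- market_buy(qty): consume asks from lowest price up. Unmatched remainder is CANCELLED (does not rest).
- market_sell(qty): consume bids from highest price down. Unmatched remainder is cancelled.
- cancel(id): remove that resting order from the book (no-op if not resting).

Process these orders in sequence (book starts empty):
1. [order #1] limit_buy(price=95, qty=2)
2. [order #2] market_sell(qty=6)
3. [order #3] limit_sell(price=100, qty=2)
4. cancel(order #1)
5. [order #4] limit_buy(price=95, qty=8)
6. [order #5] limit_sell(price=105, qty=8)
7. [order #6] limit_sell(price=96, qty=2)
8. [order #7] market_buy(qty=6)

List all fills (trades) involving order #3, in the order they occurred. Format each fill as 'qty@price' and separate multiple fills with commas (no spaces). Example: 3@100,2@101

After op 1 [order #1] limit_buy(price=95, qty=2): fills=none; bids=[#1:2@95] asks=[-]
After op 2 [order #2] market_sell(qty=6): fills=#1x#2:2@95; bids=[-] asks=[-]
After op 3 [order #3] limit_sell(price=100, qty=2): fills=none; bids=[-] asks=[#3:2@100]
After op 4 cancel(order #1): fills=none; bids=[-] asks=[#3:2@100]
After op 5 [order #4] limit_buy(price=95, qty=8): fills=none; bids=[#4:8@95] asks=[#3:2@100]
After op 6 [order #5] limit_sell(price=105, qty=8): fills=none; bids=[#4:8@95] asks=[#3:2@100 #5:8@105]
After op 7 [order #6] limit_sell(price=96, qty=2): fills=none; bids=[#4:8@95] asks=[#6:2@96 #3:2@100 #5:8@105]
After op 8 [order #7] market_buy(qty=6): fills=#7x#6:2@96 #7x#3:2@100 #7x#5:2@105; bids=[#4:8@95] asks=[#5:6@105]

Answer: 2@100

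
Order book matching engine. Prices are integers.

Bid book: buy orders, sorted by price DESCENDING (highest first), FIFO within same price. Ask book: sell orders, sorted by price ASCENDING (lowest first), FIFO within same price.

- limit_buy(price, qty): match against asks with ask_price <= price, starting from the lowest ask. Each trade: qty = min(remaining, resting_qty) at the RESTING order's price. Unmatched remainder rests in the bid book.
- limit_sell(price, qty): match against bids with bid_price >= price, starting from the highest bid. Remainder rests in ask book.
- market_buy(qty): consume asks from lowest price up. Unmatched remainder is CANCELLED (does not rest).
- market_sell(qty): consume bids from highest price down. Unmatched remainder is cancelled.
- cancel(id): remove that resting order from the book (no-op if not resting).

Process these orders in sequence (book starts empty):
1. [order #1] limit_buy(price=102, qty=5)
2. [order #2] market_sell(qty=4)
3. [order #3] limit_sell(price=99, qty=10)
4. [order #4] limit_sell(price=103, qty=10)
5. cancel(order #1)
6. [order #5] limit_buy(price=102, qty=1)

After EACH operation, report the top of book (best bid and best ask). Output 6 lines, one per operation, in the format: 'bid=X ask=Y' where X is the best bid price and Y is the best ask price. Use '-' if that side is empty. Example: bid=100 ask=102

After op 1 [order #1] limit_buy(price=102, qty=5): fills=none; bids=[#1:5@102] asks=[-]
After op 2 [order #2] market_sell(qty=4): fills=#1x#2:4@102; bids=[#1:1@102] asks=[-]
After op 3 [order #3] limit_sell(price=99, qty=10): fills=#1x#3:1@102; bids=[-] asks=[#3:9@99]
After op 4 [order #4] limit_sell(price=103, qty=10): fills=none; bids=[-] asks=[#3:9@99 #4:10@103]
After op 5 cancel(order #1): fills=none; bids=[-] asks=[#3:9@99 #4:10@103]
After op 6 [order #5] limit_buy(price=102, qty=1): fills=#5x#3:1@99; bids=[-] asks=[#3:8@99 #4:10@103]

Answer: bid=102 ask=-
bid=102 ask=-
bid=- ask=99
bid=- ask=99
bid=- ask=99
bid=- ask=99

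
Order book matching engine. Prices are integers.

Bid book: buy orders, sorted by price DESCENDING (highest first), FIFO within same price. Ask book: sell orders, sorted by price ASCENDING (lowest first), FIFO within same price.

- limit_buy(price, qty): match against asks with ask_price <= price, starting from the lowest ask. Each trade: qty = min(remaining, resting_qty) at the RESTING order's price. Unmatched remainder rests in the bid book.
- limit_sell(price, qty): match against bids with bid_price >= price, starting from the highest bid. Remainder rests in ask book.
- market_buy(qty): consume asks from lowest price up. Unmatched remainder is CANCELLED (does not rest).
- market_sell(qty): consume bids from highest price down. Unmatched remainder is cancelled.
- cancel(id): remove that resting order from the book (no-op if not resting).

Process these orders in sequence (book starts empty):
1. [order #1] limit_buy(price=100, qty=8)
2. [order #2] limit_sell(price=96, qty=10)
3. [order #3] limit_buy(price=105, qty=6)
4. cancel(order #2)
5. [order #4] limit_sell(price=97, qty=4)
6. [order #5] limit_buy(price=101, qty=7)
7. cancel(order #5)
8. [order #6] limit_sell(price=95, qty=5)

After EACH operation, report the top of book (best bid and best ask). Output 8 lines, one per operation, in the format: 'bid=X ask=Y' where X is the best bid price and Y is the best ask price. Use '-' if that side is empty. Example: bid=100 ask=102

After op 1 [order #1] limit_buy(price=100, qty=8): fills=none; bids=[#1:8@100] asks=[-]
After op 2 [order #2] limit_sell(price=96, qty=10): fills=#1x#2:8@100; bids=[-] asks=[#2:2@96]
After op 3 [order #3] limit_buy(price=105, qty=6): fills=#3x#2:2@96; bids=[#3:4@105] asks=[-]
After op 4 cancel(order #2): fills=none; bids=[#3:4@105] asks=[-]
After op 5 [order #4] limit_sell(price=97, qty=4): fills=#3x#4:4@105; bids=[-] asks=[-]
After op 6 [order #5] limit_buy(price=101, qty=7): fills=none; bids=[#5:7@101] asks=[-]
After op 7 cancel(order #5): fills=none; bids=[-] asks=[-]
After op 8 [order #6] limit_sell(price=95, qty=5): fills=none; bids=[-] asks=[#6:5@95]

Answer: bid=100 ask=-
bid=- ask=96
bid=105 ask=-
bid=105 ask=-
bid=- ask=-
bid=101 ask=-
bid=- ask=-
bid=- ask=95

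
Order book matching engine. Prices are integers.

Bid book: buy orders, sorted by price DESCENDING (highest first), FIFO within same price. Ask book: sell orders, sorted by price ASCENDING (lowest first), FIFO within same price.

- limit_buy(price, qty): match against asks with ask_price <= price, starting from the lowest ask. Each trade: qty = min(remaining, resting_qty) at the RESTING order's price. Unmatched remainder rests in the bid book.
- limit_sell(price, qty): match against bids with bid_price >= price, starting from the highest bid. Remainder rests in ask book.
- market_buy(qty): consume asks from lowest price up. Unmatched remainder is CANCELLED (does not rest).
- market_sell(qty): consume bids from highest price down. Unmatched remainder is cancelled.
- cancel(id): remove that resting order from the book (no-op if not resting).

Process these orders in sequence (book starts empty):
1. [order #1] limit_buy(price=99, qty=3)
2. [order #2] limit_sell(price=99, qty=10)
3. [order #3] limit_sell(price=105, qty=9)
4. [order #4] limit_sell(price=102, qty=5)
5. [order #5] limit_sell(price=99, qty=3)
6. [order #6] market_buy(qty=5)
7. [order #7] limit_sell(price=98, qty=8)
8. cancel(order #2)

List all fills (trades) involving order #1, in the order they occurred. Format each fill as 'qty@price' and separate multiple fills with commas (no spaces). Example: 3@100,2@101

After op 1 [order #1] limit_buy(price=99, qty=3): fills=none; bids=[#1:3@99] asks=[-]
After op 2 [order #2] limit_sell(price=99, qty=10): fills=#1x#2:3@99; bids=[-] asks=[#2:7@99]
After op 3 [order #3] limit_sell(price=105, qty=9): fills=none; bids=[-] asks=[#2:7@99 #3:9@105]
After op 4 [order #4] limit_sell(price=102, qty=5): fills=none; bids=[-] asks=[#2:7@99 #4:5@102 #3:9@105]
After op 5 [order #5] limit_sell(price=99, qty=3): fills=none; bids=[-] asks=[#2:7@99 #5:3@99 #4:5@102 #3:9@105]
After op 6 [order #6] market_buy(qty=5): fills=#6x#2:5@99; bids=[-] asks=[#2:2@99 #5:3@99 #4:5@102 #3:9@105]
After op 7 [order #7] limit_sell(price=98, qty=8): fills=none; bids=[-] asks=[#7:8@98 #2:2@99 #5:3@99 #4:5@102 #3:9@105]
After op 8 cancel(order #2): fills=none; bids=[-] asks=[#7:8@98 #5:3@99 #4:5@102 #3:9@105]

Answer: 3@99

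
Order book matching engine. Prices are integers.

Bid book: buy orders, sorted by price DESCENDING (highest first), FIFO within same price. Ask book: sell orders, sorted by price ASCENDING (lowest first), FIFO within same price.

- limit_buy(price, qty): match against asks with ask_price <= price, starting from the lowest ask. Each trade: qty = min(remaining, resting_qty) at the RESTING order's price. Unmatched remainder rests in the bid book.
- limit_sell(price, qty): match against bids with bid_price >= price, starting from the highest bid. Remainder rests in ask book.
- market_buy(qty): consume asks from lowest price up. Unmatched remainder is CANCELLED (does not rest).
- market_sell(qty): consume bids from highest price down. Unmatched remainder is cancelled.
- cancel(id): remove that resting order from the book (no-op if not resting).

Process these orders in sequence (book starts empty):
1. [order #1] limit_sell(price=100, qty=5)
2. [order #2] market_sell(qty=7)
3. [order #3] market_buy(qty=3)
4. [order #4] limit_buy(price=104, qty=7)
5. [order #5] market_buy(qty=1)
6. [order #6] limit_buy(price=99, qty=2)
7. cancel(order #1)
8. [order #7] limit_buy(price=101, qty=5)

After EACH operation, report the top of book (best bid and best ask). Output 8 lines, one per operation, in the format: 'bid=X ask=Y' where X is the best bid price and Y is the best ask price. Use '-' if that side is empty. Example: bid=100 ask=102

Answer: bid=- ask=100
bid=- ask=100
bid=- ask=100
bid=104 ask=-
bid=104 ask=-
bid=104 ask=-
bid=104 ask=-
bid=104 ask=-

Derivation:
After op 1 [order #1] limit_sell(price=100, qty=5): fills=none; bids=[-] asks=[#1:5@100]
After op 2 [order #2] market_sell(qty=7): fills=none; bids=[-] asks=[#1:5@100]
After op 3 [order #3] market_buy(qty=3): fills=#3x#1:3@100; bids=[-] asks=[#1:2@100]
After op 4 [order #4] limit_buy(price=104, qty=7): fills=#4x#1:2@100; bids=[#4:5@104] asks=[-]
After op 5 [order #5] market_buy(qty=1): fills=none; bids=[#4:5@104] asks=[-]
After op 6 [order #6] limit_buy(price=99, qty=2): fills=none; bids=[#4:5@104 #6:2@99] asks=[-]
After op 7 cancel(order #1): fills=none; bids=[#4:5@104 #6:2@99] asks=[-]
After op 8 [order #7] limit_buy(price=101, qty=5): fills=none; bids=[#4:5@104 #7:5@101 #6:2@99] asks=[-]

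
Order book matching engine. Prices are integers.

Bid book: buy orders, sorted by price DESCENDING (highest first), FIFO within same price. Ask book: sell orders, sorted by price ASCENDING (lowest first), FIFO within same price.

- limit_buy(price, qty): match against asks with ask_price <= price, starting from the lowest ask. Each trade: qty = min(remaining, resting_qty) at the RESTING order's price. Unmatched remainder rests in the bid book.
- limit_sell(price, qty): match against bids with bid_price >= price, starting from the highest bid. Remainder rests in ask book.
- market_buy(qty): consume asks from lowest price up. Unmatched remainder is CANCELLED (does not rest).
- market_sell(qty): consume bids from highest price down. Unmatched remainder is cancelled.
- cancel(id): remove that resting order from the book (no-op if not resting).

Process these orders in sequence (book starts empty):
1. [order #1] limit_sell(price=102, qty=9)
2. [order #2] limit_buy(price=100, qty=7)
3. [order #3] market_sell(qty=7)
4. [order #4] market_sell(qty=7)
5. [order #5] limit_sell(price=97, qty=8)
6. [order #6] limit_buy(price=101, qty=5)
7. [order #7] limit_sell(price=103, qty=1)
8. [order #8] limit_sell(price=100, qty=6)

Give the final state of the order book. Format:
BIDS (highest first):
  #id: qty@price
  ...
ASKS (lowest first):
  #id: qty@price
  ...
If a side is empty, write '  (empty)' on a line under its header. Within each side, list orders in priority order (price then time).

After op 1 [order #1] limit_sell(price=102, qty=9): fills=none; bids=[-] asks=[#1:9@102]
After op 2 [order #2] limit_buy(price=100, qty=7): fills=none; bids=[#2:7@100] asks=[#1:9@102]
After op 3 [order #3] market_sell(qty=7): fills=#2x#3:7@100; bids=[-] asks=[#1:9@102]
After op 4 [order #4] market_sell(qty=7): fills=none; bids=[-] asks=[#1:9@102]
After op 5 [order #5] limit_sell(price=97, qty=8): fills=none; bids=[-] asks=[#5:8@97 #1:9@102]
After op 6 [order #6] limit_buy(price=101, qty=5): fills=#6x#5:5@97; bids=[-] asks=[#5:3@97 #1:9@102]
After op 7 [order #7] limit_sell(price=103, qty=1): fills=none; bids=[-] asks=[#5:3@97 #1:9@102 #7:1@103]
After op 8 [order #8] limit_sell(price=100, qty=6): fills=none; bids=[-] asks=[#5:3@97 #8:6@100 #1:9@102 #7:1@103]

Answer: BIDS (highest first):
  (empty)
ASKS (lowest first):
  #5: 3@97
  #8: 6@100
  #1: 9@102
  #7: 1@103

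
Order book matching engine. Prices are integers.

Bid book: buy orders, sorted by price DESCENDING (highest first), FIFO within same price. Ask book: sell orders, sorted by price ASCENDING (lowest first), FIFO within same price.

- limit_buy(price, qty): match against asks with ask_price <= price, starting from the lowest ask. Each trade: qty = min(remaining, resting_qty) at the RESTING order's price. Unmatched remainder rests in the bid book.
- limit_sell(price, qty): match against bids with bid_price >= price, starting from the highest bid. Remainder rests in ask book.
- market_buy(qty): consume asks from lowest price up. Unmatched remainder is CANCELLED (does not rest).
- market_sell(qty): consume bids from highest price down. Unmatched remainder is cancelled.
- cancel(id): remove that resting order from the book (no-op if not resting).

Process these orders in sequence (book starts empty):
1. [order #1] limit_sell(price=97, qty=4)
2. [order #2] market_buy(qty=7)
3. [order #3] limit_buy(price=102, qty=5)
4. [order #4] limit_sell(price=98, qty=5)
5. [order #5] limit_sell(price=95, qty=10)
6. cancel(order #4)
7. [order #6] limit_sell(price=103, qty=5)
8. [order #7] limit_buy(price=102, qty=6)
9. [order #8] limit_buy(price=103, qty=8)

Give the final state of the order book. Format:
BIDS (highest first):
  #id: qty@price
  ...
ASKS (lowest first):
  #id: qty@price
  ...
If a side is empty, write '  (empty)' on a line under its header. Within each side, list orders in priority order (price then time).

After op 1 [order #1] limit_sell(price=97, qty=4): fills=none; bids=[-] asks=[#1:4@97]
After op 2 [order #2] market_buy(qty=7): fills=#2x#1:4@97; bids=[-] asks=[-]
After op 3 [order #3] limit_buy(price=102, qty=5): fills=none; bids=[#3:5@102] asks=[-]
After op 4 [order #4] limit_sell(price=98, qty=5): fills=#3x#4:5@102; bids=[-] asks=[-]
After op 5 [order #5] limit_sell(price=95, qty=10): fills=none; bids=[-] asks=[#5:10@95]
After op 6 cancel(order #4): fills=none; bids=[-] asks=[#5:10@95]
After op 7 [order #6] limit_sell(price=103, qty=5): fills=none; bids=[-] asks=[#5:10@95 #6:5@103]
After op 8 [order #7] limit_buy(price=102, qty=6): fills=#7x#5:6@95; bids=[-] asks=[#5:4@95 #6:5@103]
After op 9 [order #8] limit_buy(price=103, qty=8): fills=#8x#5:4@95 #8x#6:4@103; bids=[-] asks=[#6:1@103]

Answer: BIDS (highest first):
  (empty)
ASKS (lowest first):
  #6: 1@103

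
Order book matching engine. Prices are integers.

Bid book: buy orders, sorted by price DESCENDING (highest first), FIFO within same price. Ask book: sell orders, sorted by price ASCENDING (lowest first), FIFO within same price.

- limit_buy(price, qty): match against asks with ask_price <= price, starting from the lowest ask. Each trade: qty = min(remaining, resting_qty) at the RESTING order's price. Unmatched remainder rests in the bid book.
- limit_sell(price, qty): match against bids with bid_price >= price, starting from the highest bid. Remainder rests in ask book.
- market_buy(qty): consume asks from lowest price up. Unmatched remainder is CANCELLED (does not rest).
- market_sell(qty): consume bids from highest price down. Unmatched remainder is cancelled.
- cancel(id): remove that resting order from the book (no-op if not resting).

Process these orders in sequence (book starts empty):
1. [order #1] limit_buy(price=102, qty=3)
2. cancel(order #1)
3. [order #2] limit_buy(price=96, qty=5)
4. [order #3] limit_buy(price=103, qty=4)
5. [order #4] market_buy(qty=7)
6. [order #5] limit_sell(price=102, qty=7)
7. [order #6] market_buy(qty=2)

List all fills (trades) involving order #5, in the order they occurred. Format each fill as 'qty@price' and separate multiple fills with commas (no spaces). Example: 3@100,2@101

After op 1 [order #1] limit_buy(price=102, qty=3): fills=none; bids=[#1:3@102] asks=[-]
After op 2 cancel(order #1): fills=none; bids=[-] asks=[-]
After op 3 [order #2] limit_buy(price=96, qty=5): fills=none; bids=[#2:5@96] asks=[-]
After op 4 [order #3] limit_buy(price=103, qty=4): fills=none; bids=[#3:4@103 #2:5@96] asks=[-]
After op 5 [order #4] market_buy(qty=7): fills=none; bids=[#3:4@103 #2:5@96] asks=[-]
After op 6 [order #5] limit_sell(price=102, qty=7): fills=#3x#5:4@103; bids=[#2:5@96] asks=[#5:3@102]
After op 7 [order #6] market_buy(qty=2): fills=#6x#5:2@102; bids=[#2:5@96] asks=[#5:1@102]

Answer: 4@103,2@102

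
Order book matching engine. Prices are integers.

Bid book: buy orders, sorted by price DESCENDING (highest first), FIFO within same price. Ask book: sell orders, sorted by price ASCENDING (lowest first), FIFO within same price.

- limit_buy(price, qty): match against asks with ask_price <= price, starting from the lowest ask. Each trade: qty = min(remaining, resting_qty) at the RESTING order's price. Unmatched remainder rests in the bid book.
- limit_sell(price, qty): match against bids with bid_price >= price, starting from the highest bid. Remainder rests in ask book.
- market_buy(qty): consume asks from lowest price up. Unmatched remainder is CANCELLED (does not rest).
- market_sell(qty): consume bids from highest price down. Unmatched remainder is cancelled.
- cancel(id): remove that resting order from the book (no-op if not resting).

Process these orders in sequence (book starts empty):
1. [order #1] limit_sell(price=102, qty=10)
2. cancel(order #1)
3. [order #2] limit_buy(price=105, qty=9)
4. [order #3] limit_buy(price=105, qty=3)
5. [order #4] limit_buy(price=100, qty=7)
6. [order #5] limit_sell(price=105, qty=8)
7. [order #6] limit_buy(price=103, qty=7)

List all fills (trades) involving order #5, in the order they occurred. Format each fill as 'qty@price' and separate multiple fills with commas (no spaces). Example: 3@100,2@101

After op 1 [order #1] limit_sell(price=102, qty=10): fills=none; bids=[-] asks=[#1:10@102]
After op 2 cancel(order #1): fills=none; bids=[-] asks=[-]
After op 3 [order #2] limit_buy(price=105, qty=9): fills=none; bids=[#2:9@105] asks=[-]
After op 4 [order #3] limit_buy(price=105, qty=3): fills=none; bids=[#2:9@105 #3:3@105] asks=[-]
After op 5 [order #4] limit_buy(price=100, qty=7): fills=none; bids=[#2:9@105 #3:3@105 #4:7@100] asks=[-]
After op 6 [order #5] limit_sell(price=105, qty=8): fills=#2x#5:8@105; bids=[#2:1@105 #3:3@105 #4:7@100] asks=[-]
After op 7 [order #6] limit_buy(price=103, qty=7): fills=none; bids=[#2:1@105 #3:3@105 #6:7@103 #4:7@100] asks=[-]

Answer: 8@105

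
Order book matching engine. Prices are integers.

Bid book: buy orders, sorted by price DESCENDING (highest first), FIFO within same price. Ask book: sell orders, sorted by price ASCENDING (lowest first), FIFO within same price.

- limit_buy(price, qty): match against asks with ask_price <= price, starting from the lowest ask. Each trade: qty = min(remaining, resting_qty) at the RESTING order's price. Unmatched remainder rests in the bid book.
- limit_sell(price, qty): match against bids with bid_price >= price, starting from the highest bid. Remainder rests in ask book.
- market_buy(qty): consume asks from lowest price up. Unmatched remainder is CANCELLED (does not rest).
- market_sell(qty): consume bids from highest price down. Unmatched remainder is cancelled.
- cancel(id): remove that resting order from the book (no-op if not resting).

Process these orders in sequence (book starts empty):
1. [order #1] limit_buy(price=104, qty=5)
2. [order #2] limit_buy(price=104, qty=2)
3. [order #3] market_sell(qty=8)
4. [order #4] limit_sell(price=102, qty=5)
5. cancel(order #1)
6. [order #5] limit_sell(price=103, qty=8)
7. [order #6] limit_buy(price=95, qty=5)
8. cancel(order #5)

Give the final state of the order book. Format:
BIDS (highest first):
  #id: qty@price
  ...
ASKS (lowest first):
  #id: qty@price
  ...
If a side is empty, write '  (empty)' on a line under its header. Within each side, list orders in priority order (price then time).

After op 1 [order #1] limit_buy(price=104, qty=5): fills=none; bids=[#1:5@104] asks=[-]
After op 2 [order #2] limit_buy(price=104, qty=2): fills=none; bids=[#1:5@104 #2:2@104] asks=[-]
After op 3 [order #3] market_sell(qty=8): fills=#1x#3:5@104 #2x#3:2@104; bids=[-] asks=[-]
After op 4 [order #4] limit_sell(price=102, qty=5): fills=none; bids=[-] asks=[#4:5@102]
After op 5 cancel(order #1): fills=none; bids=[-] asks=[#4:5@102]
After op 6 [order #5] limit_sell(price=103, qty=8): fills=none; bids=[-] asks=[#4:5@102 #5:8@103]
After op 7 [order #6] limit_buy(price=95, qty=5): fills=none; bids=[#6:5@95] asks=[#4:5@102 #5:8@103]
After op 8 cancel(order #5): fills=none; bids=[#6:5@95] asks=[#4:5@102]

Answer: BIDS (highest first):
  #6: 5@95
ASKS (lowest first):
  #4: 5@102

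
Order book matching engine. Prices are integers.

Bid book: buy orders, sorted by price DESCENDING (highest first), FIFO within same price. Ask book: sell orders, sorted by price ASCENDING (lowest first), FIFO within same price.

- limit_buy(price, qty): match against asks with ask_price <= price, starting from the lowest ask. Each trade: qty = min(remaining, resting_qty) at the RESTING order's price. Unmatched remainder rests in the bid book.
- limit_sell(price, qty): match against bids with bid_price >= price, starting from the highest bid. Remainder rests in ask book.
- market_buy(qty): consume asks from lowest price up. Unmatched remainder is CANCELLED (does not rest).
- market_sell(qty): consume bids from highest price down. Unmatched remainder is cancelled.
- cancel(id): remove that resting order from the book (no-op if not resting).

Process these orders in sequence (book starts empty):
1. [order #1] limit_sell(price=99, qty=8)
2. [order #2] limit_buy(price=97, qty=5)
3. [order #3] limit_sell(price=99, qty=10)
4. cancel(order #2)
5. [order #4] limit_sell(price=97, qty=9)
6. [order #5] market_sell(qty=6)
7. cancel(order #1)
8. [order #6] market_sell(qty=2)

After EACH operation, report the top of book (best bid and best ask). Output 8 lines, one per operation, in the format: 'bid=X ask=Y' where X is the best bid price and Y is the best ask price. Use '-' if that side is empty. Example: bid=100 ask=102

After op 1 [order #1] limit_sell(price=99, qty=8): fills=none; bids=[-] asks=[#1:8@99]
After op 2 [order #2] limit_buy(price=97, qty=5): fills=none; bids=[#2:5@97] asks=[#1:8@99]
After op 3 [order #3] limit_sell(price=99, qty=10): fills=none; bids=[#2:5@97] asks=[#1:8@99 #3:10@99]
After op 4 cancel(order #2): fills=none; bids=[-] asks=[#1:8@99 #3:10@99]
After op 5 [order #4] limit_sell(price=97, qty=9): fills=none; bids=[-] asks=[#4:9@97 #1:8@99 #3:10@99]
After op 6 [order #5] market_sell(qty=6): fills=none; bids=[-] asks=[#4:9@97 #1:8@99 #3:10@99]
After op 7 cancel(order #1): fills=none; bids=[-] asks=[#4:9@97 #3:10@99]
After op 8 [order #6] market_sell(qty=2): fills=none; bids=[-] asks=[#4:9@97 #3:10@99]

Answer: bid=- ask=99
bid=97 ask=99
bid=97 ask=99
bid=- ask=99
bid=- ask=97
bid=- ask=97
bid=- ask=97
bid=- ask=97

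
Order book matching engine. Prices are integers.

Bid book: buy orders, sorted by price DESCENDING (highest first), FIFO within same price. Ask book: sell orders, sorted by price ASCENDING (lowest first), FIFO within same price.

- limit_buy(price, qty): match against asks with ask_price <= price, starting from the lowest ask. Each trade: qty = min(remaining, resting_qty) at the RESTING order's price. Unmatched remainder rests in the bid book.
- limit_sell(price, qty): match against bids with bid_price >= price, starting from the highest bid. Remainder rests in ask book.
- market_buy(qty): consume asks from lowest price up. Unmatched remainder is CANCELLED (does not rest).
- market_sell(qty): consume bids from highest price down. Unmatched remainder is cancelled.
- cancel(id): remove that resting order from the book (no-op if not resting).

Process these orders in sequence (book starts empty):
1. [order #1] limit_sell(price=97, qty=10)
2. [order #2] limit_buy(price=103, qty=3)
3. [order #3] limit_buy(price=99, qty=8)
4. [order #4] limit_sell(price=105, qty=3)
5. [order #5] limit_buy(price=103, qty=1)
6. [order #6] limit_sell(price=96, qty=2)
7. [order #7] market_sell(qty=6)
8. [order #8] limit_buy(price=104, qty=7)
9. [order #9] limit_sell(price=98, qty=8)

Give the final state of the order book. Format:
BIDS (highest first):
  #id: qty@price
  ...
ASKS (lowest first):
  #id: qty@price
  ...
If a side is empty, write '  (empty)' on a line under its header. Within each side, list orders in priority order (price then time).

After op 1 [order #1] limit_sell(price=97, qty=10): fills=none; bids=[-] asks=[#1:10@97]
After op 2 [order #2] limit_buy(price=103, qty=3): fills=#2x#1:3@97; bids=[-] asks=[#1:7@97]
After op 3 [order #3] limit_buy(price=99, qty=8): fills=#3x#1:7@97; bids=[#3:1@99] asks=[-]
After op 4 [order #4] limit_sell(price=105, qty=3): fills=none; bids=[#3:1@99] asks=[#4:3@105]
After op 5 [order #5] limit_buy(price=103, qty=1): fills=none; bids=[#5:1@103 #3:1@99] asks=[#4:3@105]
After op 6 [order #6] limit_sell(price=96, qty=2): fills=#5x#6:1@103 #3x#6:1@99; bids=[-] asks=[#4:3@105]
After op 7 [order #7] market_sell(qty=6): fills=none; bids=[-] asks=[#4:3@105]
After op 8 [order #8] limit_buy(price=104, qty=7): fills=none; bids=[#8:7@104] asks=[#4:3@105]
After op 9 [order #9] limit_sell(price=98, qty=8): fills=#8x#9:7@104; bids=[-] asks=[#9:1@98 #4:3@105]

Answer: BIDS (highest first):
  (empty)
ASKS (lowest first):
  #9: 1@98
  #4: 3@105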